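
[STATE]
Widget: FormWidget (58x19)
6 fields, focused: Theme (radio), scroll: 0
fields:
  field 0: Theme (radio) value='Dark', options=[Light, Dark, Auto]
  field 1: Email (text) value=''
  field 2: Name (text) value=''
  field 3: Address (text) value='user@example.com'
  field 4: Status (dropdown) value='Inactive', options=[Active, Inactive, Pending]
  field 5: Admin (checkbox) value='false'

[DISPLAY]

> Theme:      ( ) Light  (●) Dark  ( ) Auto               
  Email:      [                                          ]
  Name:       [                                          ]
  Address:    [user@example.com                          ]
  Status:     [Inactive                                 ▼]
  Admin:      [ ]                                         
                                                          
                                                          
                                                          
                                                          
                                                          
                                                          
                                                          
                                                          
                                                          
                                                          
                                                          
                                                          
                                                          


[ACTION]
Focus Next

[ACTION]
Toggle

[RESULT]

  Theme:      ( ) Light  (●) Dark  ( ) Auto               
> Email:      [                                          ]
  Name:       [                                          ]
  Address:    [user@example.com                          ]
  Status:     [Inactive                                 ▼]
  Admin:      [ ]                                         
                                                          
                                                          
                                                          
                                                          
                                                          
                                                          
                                                          
                                                          
                                                          
                                                          
                                                          
                                                          
                                                          


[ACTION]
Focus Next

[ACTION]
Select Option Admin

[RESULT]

  Theme:      ( ) Light  (●) Dark  ( ) Auto               
  Email:      [                                          ]
> Name:       [                                          ]
  Address:    [user@example.com                          ]
  Status:     [Inactive                                 ▼]
  Admin:      [ ]                                         
                                                          
                                                          
                                                          
                                                          
                                                          
                                                          
                                                          
                                                          
                                                          
                                                          
                                                          
                                                          
                                                          


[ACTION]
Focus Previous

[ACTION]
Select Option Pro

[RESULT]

  Theme:      ( ) Light  (●) Dark  ( ) Auto               
> Email:      [                                          ]
  Name:       [                                          ]
  Address:    [user@example.com                          ]
  Status:     [Inactive                                 ▼]
  Admin:      [ ]                                         
                                                          
                                                          
                                                          
                                                          
                                                          
                                                          
                                                          
                                                          
                                                          
                                                          
                                                          
                                                          
                                                          


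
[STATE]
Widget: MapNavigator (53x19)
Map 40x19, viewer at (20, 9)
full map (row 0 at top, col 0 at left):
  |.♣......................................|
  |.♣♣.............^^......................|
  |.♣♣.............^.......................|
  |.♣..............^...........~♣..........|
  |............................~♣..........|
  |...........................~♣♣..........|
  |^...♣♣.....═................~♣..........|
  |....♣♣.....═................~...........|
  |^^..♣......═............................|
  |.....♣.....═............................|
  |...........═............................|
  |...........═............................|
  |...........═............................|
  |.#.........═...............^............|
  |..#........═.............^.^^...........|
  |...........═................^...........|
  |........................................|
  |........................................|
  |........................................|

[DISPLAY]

      .♣......................................       
      .♣♣.............^^......................       
      .♣♣.............^.......................       
      .♣..............^...........~♣..........       
      ............................~♣..........       
      ...........................~♣♣..........       
      ^...♣♣.....═................~♣..........       
      ....♣♣.....═................~...........       
      ^^..♣......═............................       
      .....♣.....═........@...................       
      ...........═............................       
      ...........═............................       
      ...........═............................       
      .#.........═...............^............       
      ..#........═.............^.^^...........       
      ...........═................^...........       
      ........................................       
      ........................................       
      ........................................       


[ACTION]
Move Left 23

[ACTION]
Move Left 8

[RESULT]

                          .♣.........................
                          .♣♣.............^^.........
                          .♣♣.............^..........
                          .♣..............^..........
                          ...........................
                          ...........................
                          ^...♣♣.....═...............
                          ....♣♣.....═...............
                          ^^..♣......═...............
                          @....♣.....═...............
                          ...........═...............
                          ...........═...............
                          ...........═...............
                          .#.........═...............
                          ..#........═.............^.
                          ...........═...............
                          ...........................
                          ...........................
                          ...........................


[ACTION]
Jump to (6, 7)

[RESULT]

                                                     
                                                     
                    .♣...............................
                    .♣♣.............^^...............
                    .♣♣.............^................
                    .♣..............^...........~♣...
                    ............................~♣...
                    ...........................~♣♣...
                    ^...♣♣.....═................~♣...
                    ....♣♣@....═................~....
                    ^^..♣......═.....................
                    .....♣.....═.....................
                    ...........═.....................
                    ...........═.....................
                    ...........═.....................
                    .#.........═...............^.....
                    ..#........═.............^.^^....
                    ...........═................^....
                    .................................


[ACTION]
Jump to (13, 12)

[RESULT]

             .♣..............^...........~♣..........
             ............................~♣..........
             ...........................~♣♣..........
             ^...♣♣.....═................~♣..........
             ....♣♣.....═................~...........
             ^^..♣......═............................
             .....♣.....═............................
             ...........═............................
             ...........═............................
             ...........═.@..........................
             .#.........═...............^............
             ..#........═.............^.^^...........
             ...........═................^...........
             ........................................
             ........................................
             ........................................
                                                     
                                                     
                                                     


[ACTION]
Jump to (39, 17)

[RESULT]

...........................                          
...........................                          
...........................                          
...........................                          
...........................                          
..............^............                          
............^.^^...........                          
...............^...........                          
...........................                          
..........................@                          
...........................                          
                                                     
                                                     
                                                     
                                                     
                                                     
                                                     
                                                     
                                                     


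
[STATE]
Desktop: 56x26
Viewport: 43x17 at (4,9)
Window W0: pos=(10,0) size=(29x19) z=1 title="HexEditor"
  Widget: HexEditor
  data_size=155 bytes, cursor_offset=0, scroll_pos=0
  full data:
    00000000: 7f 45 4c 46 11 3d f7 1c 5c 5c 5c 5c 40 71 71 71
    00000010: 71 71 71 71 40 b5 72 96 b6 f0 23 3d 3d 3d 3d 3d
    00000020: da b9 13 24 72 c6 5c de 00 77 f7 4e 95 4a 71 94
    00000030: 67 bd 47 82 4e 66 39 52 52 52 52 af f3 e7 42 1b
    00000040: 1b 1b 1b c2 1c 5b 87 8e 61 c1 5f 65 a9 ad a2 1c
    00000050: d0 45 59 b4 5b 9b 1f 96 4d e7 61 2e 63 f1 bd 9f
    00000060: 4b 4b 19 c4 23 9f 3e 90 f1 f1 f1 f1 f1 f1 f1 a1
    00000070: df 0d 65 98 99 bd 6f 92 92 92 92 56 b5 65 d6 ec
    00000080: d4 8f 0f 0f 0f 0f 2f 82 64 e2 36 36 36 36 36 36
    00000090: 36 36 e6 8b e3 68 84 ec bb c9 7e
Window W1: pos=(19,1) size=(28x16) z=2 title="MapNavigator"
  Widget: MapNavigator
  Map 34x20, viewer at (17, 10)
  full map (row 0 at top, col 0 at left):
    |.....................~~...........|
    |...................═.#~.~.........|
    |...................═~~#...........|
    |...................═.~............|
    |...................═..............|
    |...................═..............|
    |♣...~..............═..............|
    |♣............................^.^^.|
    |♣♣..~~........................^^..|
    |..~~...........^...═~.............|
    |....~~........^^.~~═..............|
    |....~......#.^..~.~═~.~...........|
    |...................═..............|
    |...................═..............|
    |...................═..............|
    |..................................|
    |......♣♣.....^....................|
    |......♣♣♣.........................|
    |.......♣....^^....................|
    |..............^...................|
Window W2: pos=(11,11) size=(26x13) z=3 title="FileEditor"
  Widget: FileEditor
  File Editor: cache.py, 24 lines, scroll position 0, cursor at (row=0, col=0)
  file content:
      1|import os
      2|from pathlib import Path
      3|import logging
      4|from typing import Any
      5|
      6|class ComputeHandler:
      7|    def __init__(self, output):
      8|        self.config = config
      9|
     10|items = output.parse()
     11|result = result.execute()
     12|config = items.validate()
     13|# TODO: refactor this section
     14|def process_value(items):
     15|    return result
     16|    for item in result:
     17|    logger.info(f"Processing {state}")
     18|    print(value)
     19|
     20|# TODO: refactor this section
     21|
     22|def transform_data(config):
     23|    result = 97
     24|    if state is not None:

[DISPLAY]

      ┃00000060┃...........^...═~.........┃
      ┃00000070┃~~........^^.@~═..........┃
      ┃┏━━━━━━━━━━━━━━━━━━━━━━━━┓.~.......┃
      ┃┃ FileEditor             ┃.........┃
      ┃┠────────────────────────┨.........┃
      ┃┃█mport os              ▲┃.........┃
      ┃┃from pathlib import Pat█┃.........┃
      ┃┃import logging         ░┃━━━━━━━━━┛
      ┃┃from typing import Any ░┃ ┃        
      ┗┃                       ░┃━┛        
       ┃class ComputeHandler:  ░┃          
       ┃    def __init__(self, ░┃          
       ┃        self.config = c░┃          
       ┃                       ▼┃          
       ┗━━━━━━━━━━━━━━━━━━━━━━━━┛          
                                           
                                           


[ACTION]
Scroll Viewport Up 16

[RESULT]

      ┏━━━━━━━━━━━━━━━━━━━━━━━━━━━┓        
      ┃ HexEdit┏━━━━━━━━━━━━━━━━━━━━━━━━━━┓
      ┠────────┃ MapNavigator             ┃
      ┃00000000┠──────────────────────────┨
      ┃00000010┃...............═..........┃
      ┃00000020┃...............═..........┃
      ┃00000030┃~..............═..........┃
      ┃00000040┃.........................^┃
      ┃00000050┃~~........................┃
      ┃00000060┃...........^...═~.........┃
      ┃00000070┃~~........^^.@~═..........┃
      ┃┏━━━━━━━━━━━━━━━━━━━━━━━━┓.~.......┃
      ┃┃ FileEditor             ┃.........┃
      ┃┠────────────────────────┨.........┃
      ┃┃█mport os              ▲┃.........┃
      ┃┃from pathlib import Pat█┃.........┃
      ┃┃import logging         ░┃━━━━━━━━━┛


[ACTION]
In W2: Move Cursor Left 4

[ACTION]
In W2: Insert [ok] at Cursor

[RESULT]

      ┏━━━━━━━━━━━━━━━━━━━━━━━━━━━┓        
      ┃ HexEdit┏━━━━━━━━━━━━━━━━━━━━━━━━━━┓
      ┠────────┃ MapNavigator             ┃
      ┃00000000┠──────────────────────────┨
      ┃00000010┃...............═..........┃
      ┃00000020┃...............═..........┃
      ┃00000030┃~..............═..........┃
      ┃00000040┃.........................^┃
      ┃00000050┃~~........................┃
      ┃00000060┃...........^...═~.........┃
      ┃00000070┃~~........^^.@~═..........┃
      ┃┏━━━━━━━━━━━━━━━━━━━━━━━━┓.~.......┃
      ┃┃ FileEditor             ┃.........┃
      ┃┠────────────────────────┨.........┃
      ┃┃ok█mport os            ▲┃.........┃
      ┃┃from pathlib import Pat█┃.........┃
      ┃┃import logging         ░┃━━━━━━━━━┛


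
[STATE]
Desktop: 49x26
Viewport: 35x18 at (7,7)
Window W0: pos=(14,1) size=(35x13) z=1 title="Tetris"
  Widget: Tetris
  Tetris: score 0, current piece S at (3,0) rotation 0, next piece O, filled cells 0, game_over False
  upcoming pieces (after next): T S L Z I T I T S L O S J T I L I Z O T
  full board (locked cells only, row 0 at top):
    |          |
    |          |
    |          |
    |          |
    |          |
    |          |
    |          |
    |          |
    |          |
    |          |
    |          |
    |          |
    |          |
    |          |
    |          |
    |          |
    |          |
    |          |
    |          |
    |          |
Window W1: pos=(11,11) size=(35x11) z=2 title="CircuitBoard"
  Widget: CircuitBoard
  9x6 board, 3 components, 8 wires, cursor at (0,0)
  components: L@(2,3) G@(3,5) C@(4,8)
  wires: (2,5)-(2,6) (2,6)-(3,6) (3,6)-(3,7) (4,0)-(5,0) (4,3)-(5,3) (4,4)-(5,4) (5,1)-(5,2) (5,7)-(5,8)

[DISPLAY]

       ┃          │                
       ┃          │                
       ┃          │                
       ┃          │Score:          
    ┏━━━━━━━━━━━━━━━━━━━━━━━━━━━━━━
    ┃ CircuitBoard                 
    ┠──────────────────────────────
    ┃   0 1 2 3 4 5 6 7 8          
    ┃0  [.]                        
    ┃                              
    ┃1                             
    ┃                              
    ┃2               L       · ─ · 
    ┃                            │ 
    ┗━━━━━━━━━━━━━━━━━━━━━━━━━━━━━━
                                   
                                   
                                   


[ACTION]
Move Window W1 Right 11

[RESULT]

       ┃          │                
       ┃          │                
       ┃          │                
       ┃          │Score:          
       ┏━━━━━━━━━━━━━━━━━━━━━━━━━━━
       ┃ CircuitBoard              
       ┠───────────────────────────
       ┃   0 1 2 3 4 5 6 7 8       
       ┃0  [.]                     
       ┃                           
       ┃1                          
       ┃                           
       ┃2               L       · ─
       ┃                           
       ┗━━━━━━━━━━━━━━━━━━━━━━━━━━━
                                   
                                   
                                   


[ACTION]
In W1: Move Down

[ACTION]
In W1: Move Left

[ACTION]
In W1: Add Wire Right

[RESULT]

       ┃          │                
       ┃          │                
       ┃          │                
       ┃          │Score:          
       ┏━━━━━━━━━━━━━━━━━━━━━━━━━━━
       ┃ CircuitBoard              
       ┠───────────────────────────
       ┃   0 1 2 3 4 5 6 7 8       
       ┃0                          
       ┃                           
       ┃1  [.]─ ·                  
       ┃                           
       ┃2               L       · ─
       ┃                           
       ┗━━━━━━━━━━━━━━━━━━━━━━━━━━━
                                   
                                   
                                   


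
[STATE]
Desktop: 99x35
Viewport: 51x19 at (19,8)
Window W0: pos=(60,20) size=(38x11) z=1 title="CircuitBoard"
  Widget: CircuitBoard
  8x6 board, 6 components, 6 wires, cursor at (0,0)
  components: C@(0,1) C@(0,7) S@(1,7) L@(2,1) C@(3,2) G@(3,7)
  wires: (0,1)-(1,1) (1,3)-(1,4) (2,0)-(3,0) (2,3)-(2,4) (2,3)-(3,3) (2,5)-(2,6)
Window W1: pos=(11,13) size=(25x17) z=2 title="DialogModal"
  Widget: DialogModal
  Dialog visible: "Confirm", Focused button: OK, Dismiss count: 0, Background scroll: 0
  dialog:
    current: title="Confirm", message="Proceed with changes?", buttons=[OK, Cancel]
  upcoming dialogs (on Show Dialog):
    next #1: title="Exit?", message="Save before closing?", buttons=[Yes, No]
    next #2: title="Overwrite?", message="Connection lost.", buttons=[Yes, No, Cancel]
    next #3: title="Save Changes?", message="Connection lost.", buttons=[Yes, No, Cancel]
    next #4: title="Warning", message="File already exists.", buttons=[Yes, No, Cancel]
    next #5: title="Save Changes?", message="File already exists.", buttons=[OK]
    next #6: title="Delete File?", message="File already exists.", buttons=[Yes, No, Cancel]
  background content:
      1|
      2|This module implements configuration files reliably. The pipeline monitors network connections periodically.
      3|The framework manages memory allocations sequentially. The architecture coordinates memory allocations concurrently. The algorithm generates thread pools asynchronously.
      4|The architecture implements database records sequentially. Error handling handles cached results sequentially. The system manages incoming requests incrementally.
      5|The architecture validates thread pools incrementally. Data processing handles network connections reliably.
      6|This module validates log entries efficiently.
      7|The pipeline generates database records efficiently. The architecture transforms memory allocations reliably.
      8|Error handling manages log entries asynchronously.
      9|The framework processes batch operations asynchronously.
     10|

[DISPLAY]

                                                   
                                                   
                                                   
                                                   
                                                   
━━━━━━━━━━━━━━━━┓                                  
Modal           ┃                                  
────────────────┨                                  
                ┃                                  
dule implements ┃                                  
mework manages m┃                                  
hitecture implem┃                                  
─────────────┐da┃                        ┏━━━━━━━━━
 Confirm     │ l┃                        ┃ CircuitB
eed with chan│s ┃                        ┠─────────
K]  Cancel   │s ┃                        ┃   0 1 2 
─────────────┘es┃                        ┃0  [.]  C
                ┃                        ┃        │
                ┃                        ┃1       ·


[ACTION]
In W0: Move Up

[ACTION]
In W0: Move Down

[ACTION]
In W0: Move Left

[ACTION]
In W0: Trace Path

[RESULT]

                                                   
                                                   
                                                   
                                                   
                                                   
━━━━━━━━━━━━━━━━┓                                  
Modal           ┃                                  
────────────────┨                                  
                ┃                                  
dule implements ┃                                  
mework manages m┃                                  
hitecture implem┃                                  
─────────────┐da┃                        ┏━━━━━━━━━
 Confirm     │ l┃                        ┃ CircuitB
eed with chan│s ┃                        ┠─────────
K]  Cancel   │s ┃                        ┃   0 1 2 
─────────────┘es┃                        ┃0       C
                ┃                        ┃        │
                ┃                        ┃1  [.]  ·


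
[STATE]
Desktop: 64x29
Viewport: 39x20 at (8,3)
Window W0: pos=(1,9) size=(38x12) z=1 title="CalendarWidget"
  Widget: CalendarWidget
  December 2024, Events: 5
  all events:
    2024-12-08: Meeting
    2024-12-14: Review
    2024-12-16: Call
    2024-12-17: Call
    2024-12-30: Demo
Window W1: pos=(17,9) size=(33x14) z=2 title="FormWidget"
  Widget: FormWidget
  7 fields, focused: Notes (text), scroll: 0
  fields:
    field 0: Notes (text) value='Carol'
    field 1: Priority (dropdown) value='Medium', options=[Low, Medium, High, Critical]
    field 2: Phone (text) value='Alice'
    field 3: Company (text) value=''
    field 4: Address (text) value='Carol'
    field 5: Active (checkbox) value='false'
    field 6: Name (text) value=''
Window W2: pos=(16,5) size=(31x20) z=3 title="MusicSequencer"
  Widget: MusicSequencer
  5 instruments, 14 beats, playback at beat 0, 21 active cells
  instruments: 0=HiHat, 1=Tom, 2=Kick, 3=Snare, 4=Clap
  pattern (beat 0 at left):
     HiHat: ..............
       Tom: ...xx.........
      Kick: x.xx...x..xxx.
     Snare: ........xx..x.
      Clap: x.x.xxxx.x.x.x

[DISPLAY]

                                       
                                       
        ┏━━━━━━━━━━━━━━━━━━━━━━━━━━━━━┓
        ┃ MusicSequencer              ┃
        ┠─────────────────────────────┨
        ┃      ▼1234567890123         ┃
━━━━━━━━┃ HiHat··············         ┃
darWidge┃   Tom···██·········         ┃
────────┃  Kick█·██···█··███·         ┃
     Dec┃ Snare········██··█·         ┃
We Th Fr┃  Clap█·█·████·█·█·█         ┃
        ┃                             ┃
 4  5  6┃                             ┃
11 12 13┃                             ┃
* 18 19 ┃                             ┃
25 26 27┃                             ┃
        ┃                             ┃
━━━━━━━━┃                             ┃
        ┃                             ┃
        ┃                             ┃


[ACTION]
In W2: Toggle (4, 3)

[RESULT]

                                       
                                       
        ┏━━━━━━━━━━━━━━━━━━━━━━━━━━━━━┓
        ┃ MusicSequencer              ┃
        ┠─────────────────────────────┨
        ┃      ▼1234567890123         ┃
━━━━━━━━┃ HiHat··············         ┃
darWidge┃   Tom···██·········         ┃
────────┃  Kick█·██···█··███·         ┃
     Dec┃ Snare········██··█·         ┃
We Th Fr┃  Clap█·██████·█·█·█         ┃
        ┃                             ┃
 4  5  6┃                             ┃
11 12 13┃                             ┃
* 18 19 ┃                             ┃
25 26 27┃                             ┃
        ┃                             ┃
━━━━━━━━┃                             ┃
        ┃                             ┃
        ┃                             ┃


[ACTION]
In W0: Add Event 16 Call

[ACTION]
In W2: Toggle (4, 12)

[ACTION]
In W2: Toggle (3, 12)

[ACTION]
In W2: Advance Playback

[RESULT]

                                       
                                       
        ┏━━━━━━━━━━━━━━━━━━━━━━━━━━━━━┓
        ┃ MusicSequencer              ┃
        ┠─────────────────────────────┨
        ┃      0▼234567890123         ┃
━━━━━━━━┃ HiHat··············         ┃
darWidge┃   Tom···██·········         ┃
────────┃  Kick█·██···█··███·         ┃
     Dec┃ Snare········██····         ┃
We Th Fr┃  Clap█·██████·█·███         ┃
        ┃                             ┃
 4  5  6┃                             ┃
11 12 13┃                             ┃
* 18 19 ┃                             ┃
25 26 27┃                             ┃
        ┃                             ┃
━━━━━━━━┃                             ┃
        ┃                             ┃
        ┃                             ┃


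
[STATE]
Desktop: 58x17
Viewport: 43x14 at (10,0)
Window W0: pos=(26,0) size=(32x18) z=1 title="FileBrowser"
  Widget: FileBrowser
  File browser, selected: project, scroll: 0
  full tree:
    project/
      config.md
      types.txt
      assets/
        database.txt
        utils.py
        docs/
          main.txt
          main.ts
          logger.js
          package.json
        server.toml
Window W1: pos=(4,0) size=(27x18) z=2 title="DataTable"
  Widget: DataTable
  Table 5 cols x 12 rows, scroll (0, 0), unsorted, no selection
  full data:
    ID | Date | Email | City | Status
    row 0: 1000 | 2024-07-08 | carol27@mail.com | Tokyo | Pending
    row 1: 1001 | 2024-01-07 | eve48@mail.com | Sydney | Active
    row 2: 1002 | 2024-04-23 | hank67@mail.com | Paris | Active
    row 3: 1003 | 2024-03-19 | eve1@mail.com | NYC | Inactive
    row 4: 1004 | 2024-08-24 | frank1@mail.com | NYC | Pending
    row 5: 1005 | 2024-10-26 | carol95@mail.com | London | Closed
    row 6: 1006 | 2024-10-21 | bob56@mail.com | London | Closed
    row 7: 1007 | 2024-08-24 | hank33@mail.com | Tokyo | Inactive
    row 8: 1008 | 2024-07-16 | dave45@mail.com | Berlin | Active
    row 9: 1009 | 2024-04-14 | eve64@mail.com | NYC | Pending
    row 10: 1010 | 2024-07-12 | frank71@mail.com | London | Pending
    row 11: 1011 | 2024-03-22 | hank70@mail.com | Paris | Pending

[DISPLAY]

━━━━━━━━━━━━━━━━━━━━┓━━━━━━━━━━━━━━━━━━━━━━
Table               ┃eBrowser              
────────────────────┨──────────────────────
Date      │Email    ┃] project/            
──────────┼─────────┃config.md             
2024-07-08│carol27@m┃types.txt             
2024-01-07│eve48@mai┃[+] assets/           
2024-04-23│hank67@ma┃                      
2024-03-19│eve1@mail┃                      
2024-08-24│frank1@ma┃                      
2024-10-26│carol95@m┃                      
2024-10-21│bob56@mai┃                      
2024-08-24│hank33@ma┃                      
2024-07-16│dave45@ma┃                      


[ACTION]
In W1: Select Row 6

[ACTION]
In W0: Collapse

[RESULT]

━━━━━━━━━━━━━━━━━━━━┓━━━━━━━━━━━━━━━━━━━━━━
Table               ┃eBrowser              
────────────────────┨──────────────────────
Date      │Email    ┃] project/            
──────────┼─────────┃                      
2024-07-08│carol27@m┃                      
2024-01-07│eve48@mai┃                      
2024-04-23│hank67@ma┃                      
2024-03-19│eve1@mail┃                      
2024-08-24│frank1@ma┃                      
2024-10-26│carol95@m┃                      
2024-10-21│bob56@mai┃                      
2024-08-24│hank33@ma┃                      
2024-07-16│dave45@ma┃                      


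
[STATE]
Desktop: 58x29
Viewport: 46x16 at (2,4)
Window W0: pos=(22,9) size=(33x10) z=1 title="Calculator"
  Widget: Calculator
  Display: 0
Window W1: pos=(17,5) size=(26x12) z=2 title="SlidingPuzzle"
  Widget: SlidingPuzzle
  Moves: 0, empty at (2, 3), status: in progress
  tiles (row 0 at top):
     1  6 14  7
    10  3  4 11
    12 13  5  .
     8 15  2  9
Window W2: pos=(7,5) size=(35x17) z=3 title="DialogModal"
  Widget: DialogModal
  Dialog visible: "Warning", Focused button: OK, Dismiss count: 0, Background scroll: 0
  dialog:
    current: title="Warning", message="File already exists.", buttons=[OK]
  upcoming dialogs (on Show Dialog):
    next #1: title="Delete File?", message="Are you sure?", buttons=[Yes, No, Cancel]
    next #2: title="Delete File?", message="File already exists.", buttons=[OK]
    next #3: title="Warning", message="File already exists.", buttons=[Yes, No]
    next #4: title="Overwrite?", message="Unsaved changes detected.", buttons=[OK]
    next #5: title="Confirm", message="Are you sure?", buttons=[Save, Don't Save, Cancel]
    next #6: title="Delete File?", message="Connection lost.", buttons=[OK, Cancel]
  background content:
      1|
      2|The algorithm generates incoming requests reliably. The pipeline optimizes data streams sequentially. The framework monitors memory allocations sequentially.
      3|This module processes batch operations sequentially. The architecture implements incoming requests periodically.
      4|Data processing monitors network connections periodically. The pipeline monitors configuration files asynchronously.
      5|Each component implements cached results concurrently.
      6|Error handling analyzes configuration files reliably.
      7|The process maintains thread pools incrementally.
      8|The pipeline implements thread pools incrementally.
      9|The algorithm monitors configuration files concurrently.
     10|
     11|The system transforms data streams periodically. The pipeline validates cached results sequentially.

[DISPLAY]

                                              
     ┏━━━━━━━━━━━━━━━━━━━━━━━━━━━━━━━━━┓┓     
     ┃ DialogModal                     ┃┃     
     ┠─────────────────────────────────┨┨     
     ┃                                 ┃┃     
     ┃The algorithm generates incoming ┃┃━━━━━
     ┃This module processes batch opera┃┃     
     ┃Data processing monitors network ┃┃─────
     ┃Each┌──────────────────────┐ched ┃┃     
     ┃Erro│       Warning        │igura┃┃     
     ┃The │ File already exists. │ pool┃┃     
     ┃The │         [OK]         │ad po┃┃     
     ┃The └──────────────────────┘gurat┃┛     
     ┃                                 ┃      
     ┃The system transforms data stream┃━━━━━━
     ┃                                 ┃      


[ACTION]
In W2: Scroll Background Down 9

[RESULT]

                                              
     ┏━━━━━━━━━━━━━━━━━━━━━━━━━━━━━━━━━┓┓     
     ┃ DialogModal                     ┃┃     
     ┠─────────────────────────────────┨┨     
     ┃                                 ┃┃     
     ┃The system transforms data stream┃┃━━━━━
     ┃                                 ┃┃     
     ┃                                 ┃┃─────
     ┃    ┌──────────────────────┐     ┃┃     
     ┃    │       Warning        │     ┃┃     
     ┃    │ File already exists. │     ┃┃     
     ┃    │         [OK]         │     ┃┃     
     ┃    └──────────────────────┘     ┃┛     
     ┃                                 ┃      
     ┃                                 ┃━━━━━━
     ┃                                 ┃      


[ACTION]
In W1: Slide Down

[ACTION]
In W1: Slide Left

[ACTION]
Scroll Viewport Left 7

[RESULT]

                                              
       ┏━━━━━━━━━━━━━━━━━━━━━━━━━━━━━━━━━┓┓   
       ┃ DialogModal                     ┃┃   
       ┠─────────────────────────────────┨┨   
       ┃                                 ┃┃   
       ┃The system transforms data stream┃┃━━━
       ┃                                 ┃┃   
       ┃                                 ┃┃───
       ┃    ┌──────────────────────┐     ┃┃   
       ┃    │       Warning        │     ┃┃   
       ┃    │ File already exists. │     ┃┃   
       ┃    │         [OK]         │     ┃┃   
       ┃    └──────────────────────┘     ┃┛   
       ┃                                 ┃    
       ┃                                 ┃━━━━
       ┃                                 ┃    


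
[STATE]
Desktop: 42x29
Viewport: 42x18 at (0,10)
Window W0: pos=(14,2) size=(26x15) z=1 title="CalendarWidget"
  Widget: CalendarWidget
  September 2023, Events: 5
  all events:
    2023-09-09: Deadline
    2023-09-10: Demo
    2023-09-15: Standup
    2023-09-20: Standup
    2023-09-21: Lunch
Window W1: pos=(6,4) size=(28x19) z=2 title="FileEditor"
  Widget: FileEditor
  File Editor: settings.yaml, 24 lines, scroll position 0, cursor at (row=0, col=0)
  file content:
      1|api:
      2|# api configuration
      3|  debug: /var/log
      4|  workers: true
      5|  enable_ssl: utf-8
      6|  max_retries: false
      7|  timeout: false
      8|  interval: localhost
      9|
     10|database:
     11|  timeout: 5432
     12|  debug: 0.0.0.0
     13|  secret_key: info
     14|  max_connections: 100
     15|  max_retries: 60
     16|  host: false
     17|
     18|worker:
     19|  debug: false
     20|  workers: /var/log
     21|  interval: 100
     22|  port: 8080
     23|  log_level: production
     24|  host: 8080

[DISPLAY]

      ┃  workers: true          ░┃ 24  ┃  
      ┃  enable_ssl: utf-8      ░┃     ┃  
      ┃  max_retries: false     ░┃     ┃  
      ┃  timeout: false         ░┃     ┃  
      ┃  interval: localhost    ░┃     ┃  
      ┃                         ░┃     ┃  
      ┃database:                ░┃━━━━━┛  
      ┃  timeout: 5432          ░┃        
      ┃  debug: 0.0.0.0         ░┃        
      ┃  secret_key: info       ░┃        
      ┃  max_connections: 100   ░┃        
      ┃  max_retries: 60        ▼┃        
      ┗━━━━━━━━━━━━━━━━━━━━━━━━━━┛        
                                          
                                          
                                          
                                          
                                          


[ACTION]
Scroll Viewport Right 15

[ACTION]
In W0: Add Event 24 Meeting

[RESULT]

      ┃  workers: true          ░┃ 24* ┃  
      ┃  enable_ssl: utf-8      ░┃     ┃  
      ┃  max_retries: false     ░┃     ┃  
      ┃  timeout: false         ░┃     ┃  
      ┃  interval: localhost    ░┃     ┃  
      ┃                         ░┃     ┃  
      ┃database:                ░┃━━━━━┛  
      ┃  timeout: 5432          ░┃        
      ┃  debug: 0.0.0.0         ░┃        
      ┃  secret_key: info       ░┃        
      ┃  max_connections: 100   ░┃        
      ┃  max_retries: 60        ▼┃        
      ┗━━━━━━━━━━━━━━━━━━━━━━━━━━┛        
                                          
                                          
                                          
                                          
                                          
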